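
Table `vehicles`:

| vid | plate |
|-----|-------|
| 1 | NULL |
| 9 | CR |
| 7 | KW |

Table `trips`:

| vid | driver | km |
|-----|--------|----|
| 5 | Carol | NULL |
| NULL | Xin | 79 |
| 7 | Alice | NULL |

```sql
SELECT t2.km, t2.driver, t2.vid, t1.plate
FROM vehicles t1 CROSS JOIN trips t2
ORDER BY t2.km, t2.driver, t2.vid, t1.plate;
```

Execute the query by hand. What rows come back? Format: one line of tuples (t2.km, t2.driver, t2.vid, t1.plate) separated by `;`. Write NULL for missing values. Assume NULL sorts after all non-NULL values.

(79, Xin, NULL, CR); (79, Xin, NULL, KW); (79, Xin, NULL, NULL); (NULL, Alice, 7, CR); (NULL, Alice, 7, KW); (NULL, Alice, 7, NULL); (NULL, Carol, 5, CR); (NULL, Carol, 5, KW); (NULL, Carol, 5, NULL)

CROSS JOIN pairs every row of `vehicles` with every row of `trips`: 3 × 3 = 9 rows.
After projecting and ordering:
t2.km | t2.driver | t2.vid | t1.plate
79 | Xin | NULL | CR
79 | Xin | NULL | KW
79 | Xin | NULL | NULL
NULL | Alice | 7 | CR
NULL | Alice | 7 | KW
NULL | Alice | 7 | NULL
NULL | Carol | 5 | CR
NULL | Carol | 5 | KW
NULL | Carol | 5 | NULL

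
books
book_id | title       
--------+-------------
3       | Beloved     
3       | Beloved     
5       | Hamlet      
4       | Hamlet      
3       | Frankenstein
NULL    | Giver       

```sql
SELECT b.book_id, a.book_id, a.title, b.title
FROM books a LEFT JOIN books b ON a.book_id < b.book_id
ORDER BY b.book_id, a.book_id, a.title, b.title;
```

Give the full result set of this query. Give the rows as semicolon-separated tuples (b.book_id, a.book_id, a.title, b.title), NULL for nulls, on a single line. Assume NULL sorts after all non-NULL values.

LEFT JOIN keeps every row from `books a`; unmatched rows get NULL for `books b`'s columns.
Matching on a.book_id < b.book_id. A NULL in a compared column never satisfies the condition.
- a[0] book_id=3 → 2 match(es) in b → 2 row(s).
- a[1] book_id=3 → 2 match(es) in b → 2 row(s).
- a[2] book_id=5 → no match; kept with NULLs on the b side.
- a[3] book_id=4 → 1 match(es) in b → 1 row(s).
- a[4] book_id=3 → 2 match(es) in b → 2 row(s).
- a[5] book_id=NULL → no match; kept with NULLs on the b side.
After projecting and ordering:
b.book_id | a.book_id | a.title | b.title
4 | 3 | Beloved | Hamlet
4 | 3 | Beloved | Hamlet
4 | 3 | Frankenstein | Hamlet
5 | 3 | Beloved | Hamlet
5 | 3 | Beloved | Hamlet
5 | 3 | Frankenstein | Hamlet
5 | 4 | Hamlet | Hamlet
NULL | 5 | Hamlet | NULL
NULL | NULL | Giver | NULL

(4, 3, Beloved, Hamlet); (4, 3, Beloved, Hamlet); (4, 3, Frankenstein, Hamlet); (5, 3, Beloved, Hamlet); (5, 3, Beloved, Hamlet); (5, 3, Frankenstein, Hamlet); (5, 4, Hamlet, Hamlet); (NULL, 5, Hamlet, NULL); (NULL, NULL, Giver, NULL)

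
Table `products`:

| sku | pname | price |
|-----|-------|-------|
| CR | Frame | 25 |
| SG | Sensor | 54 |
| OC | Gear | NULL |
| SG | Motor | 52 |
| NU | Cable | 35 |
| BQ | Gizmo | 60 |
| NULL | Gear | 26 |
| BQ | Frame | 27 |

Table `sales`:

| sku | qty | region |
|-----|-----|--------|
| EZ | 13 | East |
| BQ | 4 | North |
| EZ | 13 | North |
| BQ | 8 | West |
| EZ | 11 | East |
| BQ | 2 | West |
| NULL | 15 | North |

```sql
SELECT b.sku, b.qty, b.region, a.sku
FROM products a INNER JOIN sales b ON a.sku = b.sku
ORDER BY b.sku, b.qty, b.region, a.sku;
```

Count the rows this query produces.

INNER JOIN keeps only pairs where the ON condition holds.
Matching on a.sku = b.sku. A NULL in a compared column never satisfies the condition.
- sku=CR: no matching b row, dropped.
- sku=SG: no matching b row, dropped.
- sku=OC: no matching b row, dropped.
- sku=SG: no matching b row, dropped.
- sku=NU: no matching b row, dropped.
- sku=BQ: 3 matching b row(s), so 3 row(s) emitted.
- sku=NULL: no matching b row, dropped.
- sku=BQ: 3 matching b row(s), so 3 row(s) emitted.
Total: 6 rows.

6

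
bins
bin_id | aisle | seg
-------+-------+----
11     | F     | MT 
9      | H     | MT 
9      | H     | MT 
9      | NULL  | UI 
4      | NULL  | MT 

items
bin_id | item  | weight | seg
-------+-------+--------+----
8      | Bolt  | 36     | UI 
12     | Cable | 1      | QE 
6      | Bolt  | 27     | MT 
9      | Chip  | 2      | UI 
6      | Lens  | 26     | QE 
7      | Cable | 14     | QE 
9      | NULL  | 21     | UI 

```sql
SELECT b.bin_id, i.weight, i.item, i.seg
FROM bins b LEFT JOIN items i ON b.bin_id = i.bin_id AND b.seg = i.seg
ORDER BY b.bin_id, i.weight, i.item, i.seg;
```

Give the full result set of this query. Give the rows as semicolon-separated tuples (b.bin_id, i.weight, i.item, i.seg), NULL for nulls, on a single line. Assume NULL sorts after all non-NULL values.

(4, NULL, NULL, NULL); (9, 2, Chip, UI); (9, 21, NULL, UI); (9, NULL, NULL, NULL); (9, NULL, NULL, NULL); (11, NULL, NULL, NULL)

LEFT JOIN keeps every row from `bins`; unmatched rows get NULL for `items`'s columns.
Matching on b.bin_id = i.bin_id AND b.seg = i.seg.
Matched pairs: 2; unmatched b rows kept: 4.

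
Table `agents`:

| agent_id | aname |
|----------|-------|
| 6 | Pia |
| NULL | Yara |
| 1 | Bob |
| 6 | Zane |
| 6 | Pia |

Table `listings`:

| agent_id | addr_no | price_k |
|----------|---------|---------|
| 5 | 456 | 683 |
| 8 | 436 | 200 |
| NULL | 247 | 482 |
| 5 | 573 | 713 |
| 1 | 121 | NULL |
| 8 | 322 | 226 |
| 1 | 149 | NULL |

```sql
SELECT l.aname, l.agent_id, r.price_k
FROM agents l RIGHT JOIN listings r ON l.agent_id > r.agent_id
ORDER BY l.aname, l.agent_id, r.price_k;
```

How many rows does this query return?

RIGHT JOIN keeps every row from `listings`; unmatched rows get NULL for `agents`'s columns.
Matching on l.agent_id > r.agent_id. A NULL in a compared column never satisfies the condition.
- agent_id=6: 4 matching r row(s), so 4 row(s) emitted.
- agent_id=NULL: no matching r row.
- agent_id=1: no matching r row.
- agent_id=6: 4 matching r row(s), so 4 row(s) emitted.
- agent_id=6: 4 matching r row(s), so 4 row(s) emitted.
- 3 row(s) from r found no l partner → padded with NULL.
Total: 12 matched + 3 padded = 15 rows.

15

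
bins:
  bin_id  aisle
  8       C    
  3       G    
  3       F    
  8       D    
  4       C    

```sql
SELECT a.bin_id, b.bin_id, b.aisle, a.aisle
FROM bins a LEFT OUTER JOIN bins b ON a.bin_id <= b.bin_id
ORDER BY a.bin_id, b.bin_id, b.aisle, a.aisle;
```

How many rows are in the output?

17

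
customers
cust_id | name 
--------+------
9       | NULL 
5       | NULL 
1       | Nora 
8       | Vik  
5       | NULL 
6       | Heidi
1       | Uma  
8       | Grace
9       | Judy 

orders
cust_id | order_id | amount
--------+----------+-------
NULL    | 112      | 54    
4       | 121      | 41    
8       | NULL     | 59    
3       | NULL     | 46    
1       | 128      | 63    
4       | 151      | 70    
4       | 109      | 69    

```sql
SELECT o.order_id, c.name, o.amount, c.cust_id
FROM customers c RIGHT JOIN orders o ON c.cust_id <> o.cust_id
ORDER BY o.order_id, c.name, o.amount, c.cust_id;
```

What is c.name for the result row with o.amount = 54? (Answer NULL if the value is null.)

NULL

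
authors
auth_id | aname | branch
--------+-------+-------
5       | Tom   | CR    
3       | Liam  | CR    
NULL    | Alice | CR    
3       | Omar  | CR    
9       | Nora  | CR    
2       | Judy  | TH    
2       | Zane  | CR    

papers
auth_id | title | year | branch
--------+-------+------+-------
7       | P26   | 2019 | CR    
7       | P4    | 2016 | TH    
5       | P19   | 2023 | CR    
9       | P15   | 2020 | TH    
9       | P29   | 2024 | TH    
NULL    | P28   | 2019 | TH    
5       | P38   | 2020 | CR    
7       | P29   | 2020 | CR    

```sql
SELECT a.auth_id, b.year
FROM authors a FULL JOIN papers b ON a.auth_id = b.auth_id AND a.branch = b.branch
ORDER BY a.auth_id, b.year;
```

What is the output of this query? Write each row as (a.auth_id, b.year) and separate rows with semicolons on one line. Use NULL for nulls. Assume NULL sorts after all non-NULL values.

FULL OUTER JOIN keeps every row from both sides; unmatched rows get NULL for the other side's columns.
Matching on a.auth_id = b.auth_id AND a.branch = b.branch. A NULL in a compared column never satisfies the condition.
Matched pairs: 2; unmatched a rows kept: 6; unmatched b rows kept: 6.

(2, NULL); (2, NULL); (3, NULL); (3, NULL); (5, 2020); (5, 2023); (9, NULL); (NULL, 2016); (NULL, 2019); (NULL, 2019); (NULL, 2020); (NULL, 2020); (NULL, 2024); (NULL, NULL)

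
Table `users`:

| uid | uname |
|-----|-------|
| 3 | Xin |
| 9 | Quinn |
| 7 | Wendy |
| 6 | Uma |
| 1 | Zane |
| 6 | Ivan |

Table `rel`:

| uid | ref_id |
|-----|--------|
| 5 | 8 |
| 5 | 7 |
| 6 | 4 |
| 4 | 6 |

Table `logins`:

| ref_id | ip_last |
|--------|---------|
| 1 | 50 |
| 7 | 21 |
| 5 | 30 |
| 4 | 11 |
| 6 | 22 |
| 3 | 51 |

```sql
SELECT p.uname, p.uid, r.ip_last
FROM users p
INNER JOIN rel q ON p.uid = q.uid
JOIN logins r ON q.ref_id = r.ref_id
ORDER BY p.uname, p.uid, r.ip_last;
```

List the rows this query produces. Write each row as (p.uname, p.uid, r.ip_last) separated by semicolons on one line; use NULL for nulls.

Step 1 — p INNER JOIN q on uid → 2 row(s).
Then INNER JOIN `logins r` on ref_id: keep only rows whose q.ref_id appears in r.

(Ivan, 6, 11); (Uma, 6, 11)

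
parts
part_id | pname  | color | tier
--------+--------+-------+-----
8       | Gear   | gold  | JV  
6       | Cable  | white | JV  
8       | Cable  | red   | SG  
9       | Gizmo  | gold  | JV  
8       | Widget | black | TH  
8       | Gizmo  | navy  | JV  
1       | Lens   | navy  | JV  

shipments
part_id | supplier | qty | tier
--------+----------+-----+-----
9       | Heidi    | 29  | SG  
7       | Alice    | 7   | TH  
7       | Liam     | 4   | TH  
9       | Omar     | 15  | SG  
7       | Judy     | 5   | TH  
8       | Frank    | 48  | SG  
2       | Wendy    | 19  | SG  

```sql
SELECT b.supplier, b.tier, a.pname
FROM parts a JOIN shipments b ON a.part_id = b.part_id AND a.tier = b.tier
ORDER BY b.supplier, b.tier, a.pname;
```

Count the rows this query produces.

INNER JOIN keeps only pairs where the ON condition holds.
Matching on a.part_id = b.part_id AND a.tier = b.tier.
Matched pairs: 1.
Total: 1 rows.

1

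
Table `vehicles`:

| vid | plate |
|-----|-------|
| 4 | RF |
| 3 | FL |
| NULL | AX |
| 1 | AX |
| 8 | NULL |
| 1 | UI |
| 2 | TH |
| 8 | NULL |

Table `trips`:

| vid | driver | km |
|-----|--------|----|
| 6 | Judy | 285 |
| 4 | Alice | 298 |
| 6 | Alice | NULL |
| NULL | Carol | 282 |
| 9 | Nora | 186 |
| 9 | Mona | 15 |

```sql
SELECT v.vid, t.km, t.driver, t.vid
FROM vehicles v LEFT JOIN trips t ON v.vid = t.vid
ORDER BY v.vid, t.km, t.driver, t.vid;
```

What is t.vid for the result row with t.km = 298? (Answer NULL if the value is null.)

4

LEFT JOIN keeps every row from `vehicles`; unmatched rows get NULL for `trips`'s columns.
Matching on v.vid = t.vid. A NULL in a compared column never satisfies the condition.
- v[0] vid=4 → 1 match(es) in t → 1 row(s).
- v[1] vid=3 → no match; kept with NULLs on the t side.
- v[2] vid=NULL → no match; kept with NULLs on the t side.
- v[3] vid=1 → no match; kept with NULLs on the t side.
- v[4] vid=8 → no match; kept with NULLs on the t side.
- v[5] vid=1 → no match; kept with NULLs on the t side.
- v[6] vid=2 → no match; kept with NULLs on the t side.
- v[7] vid=8 → no match; kept with NULLs on the t side.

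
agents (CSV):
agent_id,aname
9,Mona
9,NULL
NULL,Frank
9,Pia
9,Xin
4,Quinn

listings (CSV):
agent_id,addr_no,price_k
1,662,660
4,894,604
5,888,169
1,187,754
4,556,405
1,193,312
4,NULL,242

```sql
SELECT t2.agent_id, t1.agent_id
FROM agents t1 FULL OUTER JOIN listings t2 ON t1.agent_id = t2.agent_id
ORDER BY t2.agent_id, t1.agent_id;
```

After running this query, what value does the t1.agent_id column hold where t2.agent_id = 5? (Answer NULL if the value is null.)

FULL OUTER JOIN keeps every row from both sides; unmatched rows get NULL for the other side's columns.
Matching on t1.agent_id = t2.agent_id. A NULL in a compared column never satisfies the condition.
Matched pairs: 3; unmatched t1 rows kept: 5; unmatched t2 rows kept: 4.

NULL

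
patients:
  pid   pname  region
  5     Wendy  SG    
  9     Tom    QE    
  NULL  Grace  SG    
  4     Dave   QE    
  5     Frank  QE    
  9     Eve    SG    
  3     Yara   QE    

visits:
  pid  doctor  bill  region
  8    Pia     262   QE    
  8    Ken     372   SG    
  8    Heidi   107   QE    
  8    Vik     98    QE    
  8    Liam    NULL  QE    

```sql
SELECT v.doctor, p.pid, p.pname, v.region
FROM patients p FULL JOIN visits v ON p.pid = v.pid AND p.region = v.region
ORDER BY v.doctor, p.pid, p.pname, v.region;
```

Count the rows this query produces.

12

FULL OUTER JOIN keeps every row from both sides; unmatched rows get NULL for the other side's columns.
Matching on p.pid = v.pid AND p.region = v.region. A NULL in a compared column never satisfies the condition.
- p[0] pid=5, region=SG → no match; kept with NULLs on the v side.
- p[1] pid=9, region=QE → no match; kept with NULLs on the v side.
- p[2] pid=NULL, region=SG → no match; kept with NULLs on the v side.
- p[3] pid=4, region=QE → no match; kept with NULLs on the v side.
- p[4] pid=5, region=QE → no match; kept with NULLs on the v side.
- p[5] pid=9, region=SG → no match; kept with NULLs on the v side.
- p[6] pid=3, region=QE → no match; kept with NULLs on the v side.
- 5 v row(s) had no p match → kept, p columns NULL.
Total: 0 matched + 12 padded = 12 rows.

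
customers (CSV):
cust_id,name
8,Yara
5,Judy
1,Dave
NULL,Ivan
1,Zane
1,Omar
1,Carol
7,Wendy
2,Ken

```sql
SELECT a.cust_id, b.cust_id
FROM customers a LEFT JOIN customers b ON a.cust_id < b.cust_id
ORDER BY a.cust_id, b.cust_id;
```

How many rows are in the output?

LEFT JOIN keeps every row from `customers a`; unmatched rows get NULL for `customers b`'s columns.
Matching on a.cust_id < b.cust_id. A NULL in a compared column never satisfies the condition.
Matched pairs: 22; unmatched a rows kept: 2.
Total: 22 matched + 2 padded = 24 rows.

24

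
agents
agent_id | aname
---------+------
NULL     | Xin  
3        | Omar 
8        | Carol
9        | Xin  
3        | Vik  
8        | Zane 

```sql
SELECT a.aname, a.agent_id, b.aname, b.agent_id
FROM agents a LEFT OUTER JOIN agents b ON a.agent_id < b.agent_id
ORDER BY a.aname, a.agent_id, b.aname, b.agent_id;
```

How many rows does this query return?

10

LEFT JOIN keeps every row from `agents a`; unmatched rows get NULL for `agents b`'s columns.
Matching on a.agent_id < b.agent_id. A NULL in a compared column never satisfies the condition.
Matched pairs: 8; unmatched a rows kept: 2.
Total: 8 matched + 2 padded = 10 rows.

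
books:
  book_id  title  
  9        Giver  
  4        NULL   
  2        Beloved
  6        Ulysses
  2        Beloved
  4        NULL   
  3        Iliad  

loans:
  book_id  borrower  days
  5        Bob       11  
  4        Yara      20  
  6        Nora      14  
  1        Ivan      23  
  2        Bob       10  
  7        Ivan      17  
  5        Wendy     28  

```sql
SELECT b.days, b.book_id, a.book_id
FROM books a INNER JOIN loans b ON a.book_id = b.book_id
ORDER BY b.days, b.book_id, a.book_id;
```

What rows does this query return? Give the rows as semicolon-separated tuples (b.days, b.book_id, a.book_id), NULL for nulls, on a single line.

INNER JOIN keeps only pairs where the ON condition holds.
Matching on a.book_id = b.book_id.
Matched pairs: 5.

(10, 2, 2); (10, 2, 2); (14, 6, 6); (20, 4, 4); (20, 4, 4)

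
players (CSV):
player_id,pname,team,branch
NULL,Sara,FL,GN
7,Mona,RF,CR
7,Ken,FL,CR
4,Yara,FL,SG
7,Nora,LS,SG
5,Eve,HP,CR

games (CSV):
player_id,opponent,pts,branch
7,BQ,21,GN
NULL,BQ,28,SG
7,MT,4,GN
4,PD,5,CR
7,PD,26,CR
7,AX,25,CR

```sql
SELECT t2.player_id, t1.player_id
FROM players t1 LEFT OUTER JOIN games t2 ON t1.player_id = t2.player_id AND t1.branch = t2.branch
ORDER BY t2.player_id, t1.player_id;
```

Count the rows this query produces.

8

LEFT JOIN keeps every row from `players`; unmatched rows get NULL for `games`'s columns.
Matching on t1.player_id = t2.player_id AND t1.branch = t2.branch. A NULL in a compared column never satisfies the condition.
- t1[0] player_id=NULL, branch=GN → no match; kept with NULLs on the t2 side.
- t1[1] player_id=7, branch=CR → 2 match(es) in t2 → 2 row(s).
- t1[2] player_id=7, branch=CR → 2 match(es) in t2 → 2 row(s).
- t1[3] player_id=4, branch=SG → no match; kept with NULLs on the t2 side.
- t1[4] player_id=7, branch=SG → no match; kept with NULLs on the t2 side.
- t1[5] player_id=5, branch=CR → no match; kept with NULLs on the t2 side.
Total: 4 matched + 4 padded = 8 rows.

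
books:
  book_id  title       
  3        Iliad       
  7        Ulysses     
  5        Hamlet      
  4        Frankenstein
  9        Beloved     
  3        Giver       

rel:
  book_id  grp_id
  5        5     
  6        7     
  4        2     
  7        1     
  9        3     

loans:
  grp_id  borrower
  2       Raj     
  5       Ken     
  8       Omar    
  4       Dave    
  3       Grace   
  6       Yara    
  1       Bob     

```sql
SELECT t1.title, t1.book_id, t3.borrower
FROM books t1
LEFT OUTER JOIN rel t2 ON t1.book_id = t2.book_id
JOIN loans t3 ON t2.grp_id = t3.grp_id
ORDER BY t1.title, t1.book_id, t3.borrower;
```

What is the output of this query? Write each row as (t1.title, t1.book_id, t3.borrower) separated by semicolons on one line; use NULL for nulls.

(Beloved, 9, Grace); (Frankenstein, 4, Raj); (Hamlet, 5, Ken); (Ulysses, 7, Bob)

Joins associate left-to-right: books LEFT JOIN rel on book_id gives 6 intermediate row(s).
Then INNER JOIN `loans t3` on grp_id: keep only rows whose t2.grp_id appears in t3.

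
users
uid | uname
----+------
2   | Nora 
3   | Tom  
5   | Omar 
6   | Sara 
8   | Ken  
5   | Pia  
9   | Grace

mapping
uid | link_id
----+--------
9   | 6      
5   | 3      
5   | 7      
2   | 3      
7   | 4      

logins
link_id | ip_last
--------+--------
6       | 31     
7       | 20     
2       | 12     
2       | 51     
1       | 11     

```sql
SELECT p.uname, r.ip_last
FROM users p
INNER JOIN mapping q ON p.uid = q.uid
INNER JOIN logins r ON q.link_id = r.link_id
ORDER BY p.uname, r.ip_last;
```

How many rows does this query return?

3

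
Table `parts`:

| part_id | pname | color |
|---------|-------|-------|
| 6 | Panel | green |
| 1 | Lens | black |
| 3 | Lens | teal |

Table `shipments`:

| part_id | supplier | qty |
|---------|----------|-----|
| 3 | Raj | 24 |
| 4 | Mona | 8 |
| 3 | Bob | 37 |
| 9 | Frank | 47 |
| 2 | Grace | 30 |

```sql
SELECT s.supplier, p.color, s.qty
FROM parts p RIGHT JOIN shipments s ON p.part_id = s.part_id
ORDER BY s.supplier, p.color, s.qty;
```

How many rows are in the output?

RIGHT JOIN keeps every row from `shipments`; unmatched rows get NULL for `parts`'s columns.
Matching on p.part_id = s.part_id.
Matched pairs: 2; unmatched s rows kept: 3.
Total: 2 matched + 3 padded = 5 rows.

5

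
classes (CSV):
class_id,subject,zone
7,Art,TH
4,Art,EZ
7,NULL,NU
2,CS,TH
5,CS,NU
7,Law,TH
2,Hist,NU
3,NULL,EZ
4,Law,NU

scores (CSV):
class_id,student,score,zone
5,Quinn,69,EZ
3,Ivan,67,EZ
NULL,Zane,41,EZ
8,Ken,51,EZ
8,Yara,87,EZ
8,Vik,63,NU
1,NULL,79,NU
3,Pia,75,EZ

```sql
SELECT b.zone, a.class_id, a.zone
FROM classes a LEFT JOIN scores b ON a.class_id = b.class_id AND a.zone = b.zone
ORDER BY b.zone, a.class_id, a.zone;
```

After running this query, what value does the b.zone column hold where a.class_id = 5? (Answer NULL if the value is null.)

NULL

LEFT JOIN keeps every row from `classes`; unmatched rows get NULL for `scores`'s columns.
Matching on a.class_id = b.class_id AND a.zone = b.zone. A NULL in a compared column never satisfies the condition.
- a[0] class_id=7, zone=TH → no match; kept with NULLs on the b side.
- a[1] class_id=4, zone=EZ → no match; kept with NULLs on the b side.
- a[2] class_id=7, zone=NU → no match; kept with NULLs on the b side.
- a[3] class_id=2, zone=TH → no match; kept with NULLs on the b side.
- a[4] class_id=5, zone=NU → no match; kept with NULLs on the b side.
- a[5] class_id=7, zone=TH → no match; kept with NULLs on the b side.
- a[6] class_id=2, zone=NU → no match; kept with NULLs on the b side.
- a[7] class_id=3, zone=EZ → 2 match(es) in b → 2 row(s).
- a[8] class_id=4, zone=NU → no match; kept with NULLs on the b side.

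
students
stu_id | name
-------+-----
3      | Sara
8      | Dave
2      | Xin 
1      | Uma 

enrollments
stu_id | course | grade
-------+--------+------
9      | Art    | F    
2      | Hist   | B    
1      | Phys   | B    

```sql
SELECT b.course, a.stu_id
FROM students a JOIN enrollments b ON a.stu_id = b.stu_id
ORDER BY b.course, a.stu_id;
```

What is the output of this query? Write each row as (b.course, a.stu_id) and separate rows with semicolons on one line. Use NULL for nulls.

INNER JOIN keeps only pairs where the ON condition holds.
Matching on a.stu_id = b.stu_id.
- a[0] stu_id=3 → no match; dropped.
- a[1] stu_id=8 → no match; dropped.
- a[2] stu_id=2 → 1 match(es) in b → 1 row(s).
- a[3] stu_id=1 → 1 match(es) in b → 1 row(s).
After projecting and ordering:
b.course | a.stu_id
Hist | 2
Phys | 1

(Hist, 2); (Phys, 1)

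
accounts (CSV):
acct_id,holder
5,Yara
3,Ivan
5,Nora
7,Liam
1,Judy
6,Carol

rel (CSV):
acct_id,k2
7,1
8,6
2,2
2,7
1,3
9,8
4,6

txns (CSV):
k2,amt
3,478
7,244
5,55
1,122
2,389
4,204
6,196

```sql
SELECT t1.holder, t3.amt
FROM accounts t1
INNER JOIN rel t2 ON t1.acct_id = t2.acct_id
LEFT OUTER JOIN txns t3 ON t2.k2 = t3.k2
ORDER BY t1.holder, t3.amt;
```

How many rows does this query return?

Joins associate left-to-right: accounts INNER JOIN rel on acct_id gives 2 intermediate row(s).
Then LEFT JOIN `txns t3` on k2: each of those 2 rows is kept; rows whose t2.k2 has no match in t3 get NULL for t3's columns.
Result: 2 row(s).

2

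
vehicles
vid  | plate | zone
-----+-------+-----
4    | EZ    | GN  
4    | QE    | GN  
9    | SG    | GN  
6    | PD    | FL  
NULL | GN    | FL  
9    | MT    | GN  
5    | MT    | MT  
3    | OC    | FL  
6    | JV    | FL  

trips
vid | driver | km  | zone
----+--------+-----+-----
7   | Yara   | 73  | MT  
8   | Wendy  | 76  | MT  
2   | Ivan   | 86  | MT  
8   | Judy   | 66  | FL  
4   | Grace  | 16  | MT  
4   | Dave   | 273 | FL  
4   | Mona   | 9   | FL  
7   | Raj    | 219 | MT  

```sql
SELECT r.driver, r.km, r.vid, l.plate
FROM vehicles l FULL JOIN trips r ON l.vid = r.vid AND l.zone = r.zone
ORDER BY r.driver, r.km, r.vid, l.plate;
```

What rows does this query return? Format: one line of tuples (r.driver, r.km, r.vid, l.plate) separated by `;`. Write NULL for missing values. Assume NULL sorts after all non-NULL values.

(Dave, 273, 4, NULL); (Grace, 16, 4, NULL); (Ivan, 86, 2, NULL); (Judy, 66, 8, NULL); (Mona, 9, 4, NULL); (Raj, 219, 7, NULL); (Wendy, 76, 8, NULL); (Yara, 73, 7, NULL); (NULL, NULL, NULL, EZ); (NULL, NULL, NULL, GN); (NULL, NULL, NULL, JV); (NULL, NULL, NULL, MT); (NULL, NULL, NULL, MT); (NULL, NULL, NULL, OC); (NULL, NULL, NULL, PD); (NULL, NULL, NULL, QE); (NULL, NULL, NULL, SG)

FULL OUTER JOIN keeps every row from both sides; unmatched rows get NULL for the other side's columns.
Matching on l.vid = r.vid AND l.zone = r.zone. A NULL in a compared column never satisfies the condition.
Matched pairs: 0; unmatched l rows kept: 9; unmatched r rows kept: 8.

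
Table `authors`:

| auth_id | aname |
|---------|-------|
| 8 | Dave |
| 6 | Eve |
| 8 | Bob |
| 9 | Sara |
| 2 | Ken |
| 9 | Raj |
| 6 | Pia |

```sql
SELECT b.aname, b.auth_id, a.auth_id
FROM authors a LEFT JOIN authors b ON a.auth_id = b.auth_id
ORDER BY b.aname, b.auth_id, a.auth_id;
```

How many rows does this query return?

13

LEFT JOIN keeps every row from `authors a`; unmatched rows get NULL for `authors b`'s columns.
Matching on a.auth_id = b.auth_id.
- auth_id=8: 2 matching b row(s), so 2 row(s) emitted.
- auth_id=6: 2 matching b row(s), so 2 row(s) emitted.
- auth_id=8: 2 matching b row(s), so 2 row(s) emitted.
- auth_id=9: 2 matching b row(s), so 2 row(s) emitted.
- auth_id=2: 1 matching b row(s), so 1 row(s) emitted.
- auth_id=9: 2 matching b row(s), so 2 row(s) emitted.
- auth_id=6: 2 matching b row(s), so 2 row(s) emitted.
Total: 13 rows.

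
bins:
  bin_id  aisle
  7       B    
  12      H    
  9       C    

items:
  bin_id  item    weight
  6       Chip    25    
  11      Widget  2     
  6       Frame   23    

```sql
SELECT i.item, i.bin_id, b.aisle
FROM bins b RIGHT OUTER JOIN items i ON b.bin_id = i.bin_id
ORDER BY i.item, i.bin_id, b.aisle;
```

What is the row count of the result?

RIGHT JOIN keeps every row from `items`; unmatched rows get NULL for `bins`'s columns.
Matching on b.bin_id = i.bin_id.
- b row (bin_id=7): no match.
- b row (bin_id=12): no match.
- b row (bin_id=9): no match.
- plus 3 unmatched i row(s), each kept with NULL b columns.
Total: 0 matched + 3 padded = 3 rows.

3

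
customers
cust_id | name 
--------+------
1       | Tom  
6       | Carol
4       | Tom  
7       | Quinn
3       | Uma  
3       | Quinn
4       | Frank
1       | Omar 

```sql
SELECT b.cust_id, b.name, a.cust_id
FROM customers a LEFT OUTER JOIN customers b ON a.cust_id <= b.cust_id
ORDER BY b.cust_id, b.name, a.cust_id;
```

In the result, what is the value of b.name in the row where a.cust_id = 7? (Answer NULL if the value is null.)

Quinn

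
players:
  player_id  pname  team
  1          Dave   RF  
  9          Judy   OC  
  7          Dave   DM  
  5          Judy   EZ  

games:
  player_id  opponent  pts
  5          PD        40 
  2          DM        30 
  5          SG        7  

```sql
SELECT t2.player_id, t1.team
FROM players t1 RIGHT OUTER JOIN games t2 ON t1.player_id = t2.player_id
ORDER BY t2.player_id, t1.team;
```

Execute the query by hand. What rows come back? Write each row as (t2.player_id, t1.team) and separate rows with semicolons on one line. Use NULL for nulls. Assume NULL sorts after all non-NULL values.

(2, NULL); (5, EZ); (5, EZ)

RIGHT JOIN keeps every row from `games`; unmatched rows get NULL for `players`'s columns.
Matching on t1.player_id = t2.player_id.
- player_id=1: no matching t2 row.
- player_id=9: no matching t2 row.
- player_id=7: no matching t2 row.
- player_id=5: 2 matching t2 row(s), so 2 row(s) emitted.
- 1 t2 row(s) had no t1 match → kept, t1 columns NULL.
After projecting and ordering:
t2.player_id | t1.team
2 | NULL
5 | EZ
5 | EZ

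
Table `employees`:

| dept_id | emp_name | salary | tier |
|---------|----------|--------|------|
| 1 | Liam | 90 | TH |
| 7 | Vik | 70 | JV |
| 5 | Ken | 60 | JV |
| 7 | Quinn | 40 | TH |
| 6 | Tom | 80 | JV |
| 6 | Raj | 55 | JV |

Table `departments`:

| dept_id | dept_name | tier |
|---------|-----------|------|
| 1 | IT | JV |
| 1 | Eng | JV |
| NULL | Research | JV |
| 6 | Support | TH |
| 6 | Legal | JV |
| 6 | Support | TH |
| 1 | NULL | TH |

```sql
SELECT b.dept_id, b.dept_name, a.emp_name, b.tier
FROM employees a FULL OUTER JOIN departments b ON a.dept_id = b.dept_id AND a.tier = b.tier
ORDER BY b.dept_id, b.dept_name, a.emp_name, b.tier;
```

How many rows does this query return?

11

FULL OUTER JOIN keeps every row from both sides; unmatched rows get NULL for the other side's columns.
Matching on a.dept_id = b.dept_id AND a.tier = b.tier. A NULL in a compared column never satisfies the condition.
- a (dept_id=1, tier=TH) pairs with 1 row(s) of b.
- a (dept_id=7, tier=JV) has no partner → padded with NULL.
- a (dept_id=5, tier=JV) has no partner → padded with NULL.
- a (dept_id=7, tier=TH) has no partner → padded with NULL.
- a (dept_id=6, tier=JV) pairs with 1 row(s) of b.
- a (dept_id=6, tier=JV) pairs with 1 row(s) of b.
- plus 5 unmatched b row(s), each kept with NULL a columns.
Total: 3 matched + 8 padded = 11 rows.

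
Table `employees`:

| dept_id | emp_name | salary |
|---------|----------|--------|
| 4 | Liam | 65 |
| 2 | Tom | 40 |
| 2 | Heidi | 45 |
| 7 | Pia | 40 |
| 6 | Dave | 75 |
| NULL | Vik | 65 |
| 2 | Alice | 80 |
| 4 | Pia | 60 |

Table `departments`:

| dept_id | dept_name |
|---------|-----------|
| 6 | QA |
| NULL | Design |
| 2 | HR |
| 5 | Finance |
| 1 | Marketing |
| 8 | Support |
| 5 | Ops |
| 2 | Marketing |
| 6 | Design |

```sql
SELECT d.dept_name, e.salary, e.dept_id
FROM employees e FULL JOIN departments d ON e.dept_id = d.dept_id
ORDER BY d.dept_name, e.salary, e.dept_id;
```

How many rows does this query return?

17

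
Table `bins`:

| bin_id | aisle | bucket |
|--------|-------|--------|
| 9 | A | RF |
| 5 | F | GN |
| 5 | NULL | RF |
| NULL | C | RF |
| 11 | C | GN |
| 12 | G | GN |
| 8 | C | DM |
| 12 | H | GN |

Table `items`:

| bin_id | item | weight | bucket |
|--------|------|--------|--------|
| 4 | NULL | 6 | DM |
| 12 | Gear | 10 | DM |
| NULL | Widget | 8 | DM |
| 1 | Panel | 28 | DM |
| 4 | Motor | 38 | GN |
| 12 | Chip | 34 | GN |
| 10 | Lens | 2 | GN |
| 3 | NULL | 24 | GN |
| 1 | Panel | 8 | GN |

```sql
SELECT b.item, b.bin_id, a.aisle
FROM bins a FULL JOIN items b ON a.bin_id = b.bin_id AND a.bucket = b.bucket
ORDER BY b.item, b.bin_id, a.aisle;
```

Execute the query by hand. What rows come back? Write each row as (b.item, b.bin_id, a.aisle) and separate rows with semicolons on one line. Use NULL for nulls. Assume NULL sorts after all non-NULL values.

FULL OUTER JOIN keeps every row from both sides; unmatched rows get NULL for the other side's columns.
Matching on a.bin_id = b.bin_id AND a.bucket = b.bucket. A NULL in a compared column never satisfies the condition.
- a[0] bin_id=9, bucket=RF → no match; kept with NULLs on the b side.
- a[1] bin_id=5, bucket=GN → no match; kept with NULLs on the b side.
- a[2] bin_id=5, bucket=RF → no match; kept with NULLs on the b side.
- a[3] bin_id=NULL, bucket=RF → no match; kept with NULLs on the b side.
- a[4] bin_id=11, bucket=GN → no match; kept with NULLs on the b side.
- a[5] bin_id=12, bucket=GN → 1 match(es) in b → 1 row(s).
- a[6] bin_id=8, bucket=DM → no match; kept with NULLs on the b side.
- a[7] bin_id=12, bucket=GN → 1 match(es) in b → 1 row(s).
- plus 8 unmatched b row(s), each kept with NULL a columns.

(Chip, 12, G); (Chip, 12, H); (Gear, 12, NULL); (Lens, 10, NULL); (Motor, 4, NULL); (Panel, 1, NULL); (Panel, 1, NULL); (Widget, NULL, NULL); (NULL, 3, NULL); (NULL, 4, NULL); (NULL, NULL, A); (NULL, NULL, C); (NULL, NULL, C); (NULL, NULL, C); (NULL, NULL, F); (NULL, NULL, NULL)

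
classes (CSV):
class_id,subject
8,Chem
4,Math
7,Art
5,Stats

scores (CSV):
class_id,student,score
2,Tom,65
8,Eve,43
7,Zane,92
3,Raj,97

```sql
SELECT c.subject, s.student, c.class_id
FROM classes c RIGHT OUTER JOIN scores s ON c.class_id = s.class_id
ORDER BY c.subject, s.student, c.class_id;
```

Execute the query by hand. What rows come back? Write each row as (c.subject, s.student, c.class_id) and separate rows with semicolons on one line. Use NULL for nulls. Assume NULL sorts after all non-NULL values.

(Art, Zane, 7); (Chem, Eve, 8); (NULL, Raj, NULL); (NULL, Tom, NULL)

RIGHT JOIN keeps every row from `scores`; unmatched rows get NULL for `classes`'s columns.
Matching on c.class_id = s.class_id.
- c (class_id=8) pairs with 1 row(s) of s.
- c (class_id=4) has no partner in s.
- c (class_id=7) pairs with 1 row(s) of s.
- c (class_id=5) has no partner in s.
- 2 s row(s) had no c match → kept, c columns NULL.
After projecting and ordering:
c.subject | s.student | c.class_id
Art | Zane | 7
Chem | Eve | 8
NULL | Raj | NULL
NULL | Tom | NULL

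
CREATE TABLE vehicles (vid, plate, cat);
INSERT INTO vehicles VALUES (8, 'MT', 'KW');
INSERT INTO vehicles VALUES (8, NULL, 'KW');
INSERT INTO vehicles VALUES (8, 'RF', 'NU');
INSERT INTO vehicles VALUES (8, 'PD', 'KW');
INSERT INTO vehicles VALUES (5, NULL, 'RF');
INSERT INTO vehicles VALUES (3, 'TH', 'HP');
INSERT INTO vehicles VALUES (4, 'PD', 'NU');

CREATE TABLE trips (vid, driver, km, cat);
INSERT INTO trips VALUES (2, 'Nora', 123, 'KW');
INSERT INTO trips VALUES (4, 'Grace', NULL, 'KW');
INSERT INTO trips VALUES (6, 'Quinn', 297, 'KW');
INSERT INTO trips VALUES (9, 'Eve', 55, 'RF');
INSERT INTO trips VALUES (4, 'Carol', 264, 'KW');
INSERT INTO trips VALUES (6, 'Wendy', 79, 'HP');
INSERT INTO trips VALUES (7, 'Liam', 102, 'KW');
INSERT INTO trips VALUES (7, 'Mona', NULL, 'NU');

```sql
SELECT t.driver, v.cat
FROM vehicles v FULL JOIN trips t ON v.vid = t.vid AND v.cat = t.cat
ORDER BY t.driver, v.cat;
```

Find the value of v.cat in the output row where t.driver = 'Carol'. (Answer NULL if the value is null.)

FULL OUTER JOIN keeps every row from both sides; unmatched rows get NULL for the other side's columns.
Matching on v.vid = t.vid AND v.cat = t.cat.
- v (vid=8, cat=KW) has no partner → padded with NULL.
- v (vid=8, cat=KW) has no partner → padded with NULL.
- v (vid=8, cat=NU) has no partner → padded with NULL.
- v (vid=8, cat=KW) has no partner → padded with NULL.
- v (vid=5, cat=RF) has no partner → padded with NULL.
- v (vid=3, cat=HP) has no partner → padded with NULL.
- v (vid=4, cat=NU) has no partner → padded with NULL.
- 8 t row(s) had no v match → kept, v columns NULL.

NULL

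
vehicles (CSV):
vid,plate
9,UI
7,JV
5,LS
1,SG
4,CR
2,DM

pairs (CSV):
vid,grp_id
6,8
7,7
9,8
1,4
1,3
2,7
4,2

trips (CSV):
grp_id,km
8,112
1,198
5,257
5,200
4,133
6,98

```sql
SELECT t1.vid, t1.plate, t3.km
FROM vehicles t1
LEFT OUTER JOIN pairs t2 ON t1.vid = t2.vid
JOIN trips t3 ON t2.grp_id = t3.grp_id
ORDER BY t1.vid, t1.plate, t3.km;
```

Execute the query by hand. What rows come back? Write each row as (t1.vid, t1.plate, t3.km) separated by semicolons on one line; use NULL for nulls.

Evaluate left to right. First `vehicles t1 LEFT JOIN pairs t2` on vid: 7 row(s).
Then INNER JOIN `trips t3` on grp_id: keep only rows whose t2.grp_id appears in t3.

(1, SG, 133); (9, UI, 112)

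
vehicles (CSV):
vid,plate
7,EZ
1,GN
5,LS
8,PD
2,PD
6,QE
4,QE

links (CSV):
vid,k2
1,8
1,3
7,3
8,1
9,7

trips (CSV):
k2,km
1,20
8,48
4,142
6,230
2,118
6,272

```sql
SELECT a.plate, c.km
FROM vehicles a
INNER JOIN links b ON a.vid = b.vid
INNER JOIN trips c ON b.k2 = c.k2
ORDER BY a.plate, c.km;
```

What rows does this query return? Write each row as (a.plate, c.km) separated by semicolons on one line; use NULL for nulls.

(GN, 48); (PD, 20)

Joins associate left-to-right: vehicles INNER JOIN links on vid gives 4 intermediate row(s).
Then INNER JOIN `trips c` on k2: keep only rows whose b.k2 appears in c.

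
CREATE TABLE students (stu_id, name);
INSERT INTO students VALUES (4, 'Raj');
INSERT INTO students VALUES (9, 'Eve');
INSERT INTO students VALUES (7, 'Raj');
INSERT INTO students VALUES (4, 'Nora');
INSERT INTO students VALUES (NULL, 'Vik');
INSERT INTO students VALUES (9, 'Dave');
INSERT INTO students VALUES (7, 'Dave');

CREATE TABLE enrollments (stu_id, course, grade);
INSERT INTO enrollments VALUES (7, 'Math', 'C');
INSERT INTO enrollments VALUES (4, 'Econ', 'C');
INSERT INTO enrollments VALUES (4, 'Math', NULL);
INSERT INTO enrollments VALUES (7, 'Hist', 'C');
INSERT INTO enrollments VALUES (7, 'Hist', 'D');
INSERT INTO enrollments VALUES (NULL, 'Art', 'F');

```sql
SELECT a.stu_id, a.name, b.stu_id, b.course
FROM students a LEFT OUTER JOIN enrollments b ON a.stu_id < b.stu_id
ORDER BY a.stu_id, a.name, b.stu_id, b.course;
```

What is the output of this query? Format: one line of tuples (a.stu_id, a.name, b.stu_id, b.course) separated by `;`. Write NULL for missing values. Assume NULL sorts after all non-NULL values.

LEFT JOIN keeps every row from `students`; unmatched rows get NULL for `enrollments`'s columns.
Matching on a.stu_id < b.stu_id. A NULL in a compared column never satisfies the condition.
Matched pairs: 6; unmatched a rows kept: 5.

(4, Nora, 7, Hist); (4, Nora, 7, Hist); (4, Nora, 7, Math); (4, Raj, 7, Hist); (4, Raj, 7, Hist); (4, Raj, 7, Math); (7, Dave, NULL, NULL); (7, Raj, NULL, NULL); (9, Dave, NULL, NULL); (9, Eve, NULL, NULL); (NULL, Vik, NULL, NULL)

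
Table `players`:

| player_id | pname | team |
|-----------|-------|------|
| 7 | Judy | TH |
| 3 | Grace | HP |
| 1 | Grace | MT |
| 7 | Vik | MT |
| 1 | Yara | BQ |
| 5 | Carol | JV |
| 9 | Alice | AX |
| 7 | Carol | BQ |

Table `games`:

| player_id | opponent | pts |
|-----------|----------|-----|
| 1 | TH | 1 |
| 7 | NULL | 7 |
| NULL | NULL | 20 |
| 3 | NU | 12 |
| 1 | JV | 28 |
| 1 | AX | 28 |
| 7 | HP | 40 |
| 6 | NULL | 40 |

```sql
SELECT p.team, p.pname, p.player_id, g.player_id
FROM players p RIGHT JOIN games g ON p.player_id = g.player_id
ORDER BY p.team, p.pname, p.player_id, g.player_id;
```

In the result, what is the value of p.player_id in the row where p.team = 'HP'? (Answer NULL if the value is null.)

3

RIGHT JOIN keeps every row from `games`; unmatched rows get NULL for `players`'s columns.
Matching on p.player_id = g.player_id. A NULL in a compared column never satisfies the condition.
- player_id=7: 2 matching g row(s), so 2 row(s) emitted.
- player_id=3: 1 matching g row(s), so 1 row(s) emitted.
- player_id=1: 3 matching g row(s), so 3 row(s) emitted.
- player_id=7: 2 matching g row(s), so 2 row(s) emitted.
- player_id=1: 3 matching g row(s), so 3 row(s) emitted.
- player_id=5: no matching g row.
- player_id=9: no matching g row.
- player_id=7: 2 matching g row(s), so 2 row(s) emitted.
- 2 row(s) from g found no p partner → padded with NULL.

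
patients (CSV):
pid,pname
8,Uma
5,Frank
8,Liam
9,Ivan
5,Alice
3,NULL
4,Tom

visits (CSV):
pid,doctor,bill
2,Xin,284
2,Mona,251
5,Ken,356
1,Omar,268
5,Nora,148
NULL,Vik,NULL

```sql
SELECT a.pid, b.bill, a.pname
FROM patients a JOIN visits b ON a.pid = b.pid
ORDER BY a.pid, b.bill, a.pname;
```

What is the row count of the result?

4

INNER JOIN keeps only pairs where the ON condition holds.
Matching on a.pid = b.pid. A NULL in a compared column never satisfies the condition.
Matched pairs: 4.
Total: 4 rows.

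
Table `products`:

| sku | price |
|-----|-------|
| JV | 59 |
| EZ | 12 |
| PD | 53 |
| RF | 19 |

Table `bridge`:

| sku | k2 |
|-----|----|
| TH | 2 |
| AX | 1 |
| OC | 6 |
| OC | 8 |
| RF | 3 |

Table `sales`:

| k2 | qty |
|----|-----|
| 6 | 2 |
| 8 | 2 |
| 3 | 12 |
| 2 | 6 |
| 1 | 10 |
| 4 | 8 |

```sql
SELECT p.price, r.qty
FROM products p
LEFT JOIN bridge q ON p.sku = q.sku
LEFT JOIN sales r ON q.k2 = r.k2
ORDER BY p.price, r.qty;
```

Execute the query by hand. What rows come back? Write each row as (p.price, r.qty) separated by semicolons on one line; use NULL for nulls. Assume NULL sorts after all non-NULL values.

(12, NULL); (19, 12); (53, NULL); (59, NULL)

Step 1 — p LEFT JOIN q on sku → 4 row(s).
Then LEFT JOIN `sales r` on k2: each of those 4 rows is kept; rows whose q.k2 has no match in r get NULL for r's columns.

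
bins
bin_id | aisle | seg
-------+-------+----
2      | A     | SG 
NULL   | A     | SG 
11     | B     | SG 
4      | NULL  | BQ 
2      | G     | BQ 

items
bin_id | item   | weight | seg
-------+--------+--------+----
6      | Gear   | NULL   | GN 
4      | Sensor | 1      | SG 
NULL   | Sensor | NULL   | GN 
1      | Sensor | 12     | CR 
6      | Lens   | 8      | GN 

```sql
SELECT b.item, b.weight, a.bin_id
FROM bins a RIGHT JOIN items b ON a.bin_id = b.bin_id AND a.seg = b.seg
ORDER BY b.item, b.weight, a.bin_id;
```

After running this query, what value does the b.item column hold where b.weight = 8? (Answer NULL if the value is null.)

Lens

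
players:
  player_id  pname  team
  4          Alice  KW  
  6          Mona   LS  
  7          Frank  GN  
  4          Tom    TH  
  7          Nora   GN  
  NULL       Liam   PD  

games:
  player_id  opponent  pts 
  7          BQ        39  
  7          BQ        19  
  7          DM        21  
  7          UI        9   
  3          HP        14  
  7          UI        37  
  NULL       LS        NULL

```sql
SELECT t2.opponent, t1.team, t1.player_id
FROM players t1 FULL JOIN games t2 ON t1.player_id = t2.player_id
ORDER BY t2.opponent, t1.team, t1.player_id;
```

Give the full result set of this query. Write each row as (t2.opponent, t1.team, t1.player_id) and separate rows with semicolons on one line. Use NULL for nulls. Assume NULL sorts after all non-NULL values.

(BQ, GN, 7); (BQ, GN, 7); (BQ, GN, 7); (BQ, GN, 7); (DM, GN, 7); (DM, GN, 7); (HP, NULL, NULL); (LS, NULL, NULL); (UI, GN, 7); (UI, GN, 7); (UI, GN, 7); (UI, GN, 7); (NULL, KW, 4); (NULL, LS, 6); (NULL, PD, NULL); (NULL, TH, 4)

FULL OUTER JOIN keeps every row from both sides; unmatched rows get NULL for the other side's columns.
Matching on t1.player_id = t2.player_id. A NULL in a compared column never satisfies the condition.
- t1[0] player_id=4 → no match; kept with NULLs on the t2 side.
- t1[1] player_id=6 → no match; kept with NULLs on the t2 side.
- t1[2] player_id=7 → 5 match(es) in t2 → 5 row(s).
- t1[3] player_id=4 → no match; kept with NULLs on the t2 side.
- t1[4] player_id=7 → 5 match(es) in t2 → 5 row(s).
- t1[5] player_id=NULL → no match; kept with NULLs on the t2 side.
- plus 2 unmatched t2 row(s), each kept with NULL t1 columns.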